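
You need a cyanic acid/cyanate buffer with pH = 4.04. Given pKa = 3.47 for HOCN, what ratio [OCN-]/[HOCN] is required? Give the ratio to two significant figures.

ratio = 3.7

pH = pKa + log(r) ⇒ log(r) = 4.04 − 3.47 = +0.57
r = [OCN-]/[HOCN] = 10^(+0.57) = 3.72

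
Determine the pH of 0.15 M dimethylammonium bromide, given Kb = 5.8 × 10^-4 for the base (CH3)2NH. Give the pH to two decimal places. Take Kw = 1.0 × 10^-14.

pH = 5.79

(CH3)2NH2+ is the conjugate acid of the weak base (CH3)2NH.
Ka = Kw/Kb = 1.0×10^-14 / 5.8 × 10^-4 = 1.72 × 10^-11
Ka = x²/(0.15 − x) = 1.72 × 10^-11
Neglecting x in the denominator: x = √(1.72 × 10^-11 × 0.15) = 1.61 × 10^-6 M
(x/C₀ = 0.0011% < 5%, so the approximation holds.)
pH = −log[H+] = −log(1.61 × 10^-6) = 5.79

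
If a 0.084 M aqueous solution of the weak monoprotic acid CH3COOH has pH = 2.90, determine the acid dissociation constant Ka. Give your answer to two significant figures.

Ka = 1.9 × 10^-5

[H+] = 10^(-2.90) = 1.26 × 10^-3 M
At equilibrium [HA] = 0.084 − 1.26 × 10^-3 = 8.27 × 10^-2 M
Ka = [H+][A-]/[HA] = (1.26 × 10^-3)² / 8.27 × 10^-2 = 1.9 × 10^-5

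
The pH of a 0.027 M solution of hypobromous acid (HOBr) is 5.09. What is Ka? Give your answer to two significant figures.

Ka = 2.4 × 10^-9

[H+] = 10^(-5.09) = 8.13 × 10^-6 M
At equilibrium [HA] = 0.027 − 8.13 × 10^-6 = 2.70 × 10^-2 M
Ka = [H+][A-]/[HA] = (8.13 × 10^-6)² / 2.70 × 10^-2 = 2.4 × 10^-9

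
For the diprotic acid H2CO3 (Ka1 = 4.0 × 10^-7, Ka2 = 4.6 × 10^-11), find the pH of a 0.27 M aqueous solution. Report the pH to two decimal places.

pH = 3.48

Since Ka1 ≫ Ka2, the first ionization dominates [H+].
Ka1 = x²/(0.27 − x) = 4.0 × 10^-7
x ≈ √(4.0 × 10^-7 × 0.27) = 3.29 × 10^-4 M
pH = −log(3.29 × 10^-4) = 3.48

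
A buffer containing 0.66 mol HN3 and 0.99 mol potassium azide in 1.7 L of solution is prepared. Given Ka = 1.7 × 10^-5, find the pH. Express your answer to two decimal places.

pKa = −log(1.7 × 10^-5) = 4.770
pH = pKa + log([A⁻]/[HA]) = 4.770 + log(0.99/0.66)
pH = 4.770 + (+0.176) = 4.95

pH = 4.95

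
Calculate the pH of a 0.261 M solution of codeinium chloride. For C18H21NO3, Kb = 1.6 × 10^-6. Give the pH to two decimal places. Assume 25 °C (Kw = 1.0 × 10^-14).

C18H22NO3+ is the conjugate acid of the weak base C18H21NO3.
Ka = Kw/Kb = 1.0×10^-14 / 1.6 × 10^-6 = 6.25 × 10^-9
From the ICE table, Ka = [H+]²/(0.261 − [H+]) = 6.25 × 10^-9.
Since Ka ≪ C₀, [H+] ≈ √(Ka·C₀) = 4.04 × 10^-5 M.
Check: 0.015% ionized — well under 5%, approximation valid.
pH = −log[H+] = −log(4.04 × 10^-5) = 4.39

pH = 4.39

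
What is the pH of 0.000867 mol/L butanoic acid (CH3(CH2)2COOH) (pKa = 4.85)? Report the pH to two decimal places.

pH = 3.98

CH3(CH2)2COOH ⇌ CH3(CH2)2COO- + H+
Ka = 10^(−4.85) = 1.41 × 10^-5
From the ICE table, Ka = [H+]²/(0.000867 − [H+]) = 1.41 × 10^-5.
Here C₀/Ka ≈ 61.5, so the small-[H+] approximation fails. Use the quadratic:
[H+] = (−Ka + √(Ka² + 4·Ka·C₀))/2 = 1.04 × 10^-4 M
pH = −log(1.04 × 10^-4) = 3.98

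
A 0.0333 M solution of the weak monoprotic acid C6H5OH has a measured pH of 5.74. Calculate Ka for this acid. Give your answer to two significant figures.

Ka = 9.9 × 10^-11

[H+] = 10^(-5.74) = 1.82 × 10^-6 M
At equilibrium [HA] = 0.0333 − 1.82 × 10^-6 = 3.33 × 10^-2 M
Ka = [H+][A-]/[HA] = (1.82 × 10^-6)² / 3.33 × 10^-2 = 9.9 × 10^-11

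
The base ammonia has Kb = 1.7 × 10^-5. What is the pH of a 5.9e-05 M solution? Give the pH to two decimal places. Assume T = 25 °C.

pH = 9.39

NH3 + H2O ⇌ NH4+ + OH-
Kb = [OH-]²/(5.9e-05 − [OH-]) = 1.7 × 10^-5
[OH-] is not negligible relative to C₀; solve [OH-]² + 1.7e-05·[OH-] − 1e-09 = 0.
[OH-] = [−1.7e-05 + √(1.7e-05² + 4.01e-09)]/2 = 2.43 × 10^-5 M
pOH = 4.61, so pH = 14.00 − pOH = 9.39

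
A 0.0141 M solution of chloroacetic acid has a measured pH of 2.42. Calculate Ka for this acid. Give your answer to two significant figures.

[H+] = 10^(-2.42) = 3.80 × 10^-3 M
At equilibrium [HA] = 0.0141 − 3.80 × 10^-3 = 1.03 × 10^-2 M
Ka = [H+][A-]/[HA] = (3.80 × 10^-3)² / 1.03 × 10^-2 = 1.4 × 10^-3

Ka = 1.4 × 10^-3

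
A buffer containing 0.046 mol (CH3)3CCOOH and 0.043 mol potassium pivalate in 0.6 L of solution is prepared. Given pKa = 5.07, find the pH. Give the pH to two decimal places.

pH = 5.04

Henderson–Hasselbalch: pH = pKa + log([(CH3)3CCOO-]/[(CH3)3CCOOH]) = 5.07 + log(0.043/0.046)
pH = 5.07 + (-0.029) = 5.04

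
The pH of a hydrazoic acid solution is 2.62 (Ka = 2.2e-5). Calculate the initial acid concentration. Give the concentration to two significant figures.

C₀ = 2.6 × 10^-1 M

[H+] = 10^(-2.62) = 2.40 × 10^-3 M = x
Ka = x²/(C₀ − x) ⇒ C₀ = x + x²/Ka
C₀ = 2.40 × 10^-3 + (2.40 × 10^-3)²/(2.2 × 10^-5) = 2.64 × 10^-1 M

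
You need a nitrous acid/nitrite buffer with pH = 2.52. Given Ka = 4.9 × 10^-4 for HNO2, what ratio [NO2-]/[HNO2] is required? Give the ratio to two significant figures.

ratio = 0.16

pKa = -log(4.9 × 10^-4) = 3.310
pH = pKa + log(r) ⇒ log(r) = 2.52 − 3.310 = -0.790
r = [NO2-]/[HNO2] = 10^(-0.790) = 0.162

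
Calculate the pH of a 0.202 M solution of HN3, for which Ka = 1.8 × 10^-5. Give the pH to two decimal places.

pH = 2.72

HN3 ⇌ N3- + H+
Ka = [H+]²/(0.202 − [H+]) = 1.8 × 10^-5
Since Ka ≪ C₀, [H+] ≈ √(Ka·C₀) = 1.91 × 10^-3 M.
([H+]/C₀ = 0.94% < 5%, so the approximation holds.)
pH = −log(1.91 × 10^-3) = 2.72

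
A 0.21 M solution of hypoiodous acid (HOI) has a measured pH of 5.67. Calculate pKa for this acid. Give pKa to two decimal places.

[H+] = 10^(-5.67) = 2.14 × 10^-6 M
At equilibrium [HA] = 0.21 − 2.14 × 10^-6 = 2.10 × 10^-1 M
Ka = [H+][A-]/[HA] = (2.14 × 10^-6)² / 2.10 × 10^-1 = 2.18 × 10^-11
pKa = -log(2.18 × 10^-11) = 10.66

pKa = 10.66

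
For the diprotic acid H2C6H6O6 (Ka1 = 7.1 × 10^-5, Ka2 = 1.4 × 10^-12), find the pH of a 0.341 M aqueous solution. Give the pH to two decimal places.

Since Ka1 ≫ Ka2, the first ionization dominates [H+].
Ka1 = x²/(0.341 − x) = 7.1 × 10^-5
x ≈ √(7.1 × 10^-5 × 0.341) = 4.92 × 10^-3 M
pH = −log(4.92 × 10^-3) = 2.31

pH = 2.31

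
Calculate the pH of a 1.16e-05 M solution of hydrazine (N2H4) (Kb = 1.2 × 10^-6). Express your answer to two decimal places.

N2H4 + H2O ⇌ N2H5+ + OH-
From the ICE table, Kb = [OH-]²/(1.16e-05 − [OH-]) = 1.2 × 10^-6.
[OH-] is not negligible relative to C₀; solve [OH-]² + 1.2e-06·[OH-] − 1.39e-11 = 0.
[OH-] = [−1.2e-06 + √(1.2e-06² + 5.57e-11)]/2 = 3.18 × 10^-6 M
pOH = −log(3.18 × 10^-6) = 5.50; pH = 14.00 − 5.50 = 8.50

pH = 8.50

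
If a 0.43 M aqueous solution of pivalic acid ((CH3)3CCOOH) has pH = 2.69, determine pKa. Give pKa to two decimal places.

pKa = 5.01

[H+] = 10^(-2.69) = 2.04 × 10^-3 M
At equilibrium [HA] = 0.43 − 2.04 × 10^-3 = 4.28 × 10^-1 M
Ka = [H+][A-]/[HA] = (2.04 × 10^-3)² / 4.28 × 10^-1 = 9.72 × 10^-6
pKa = -log(9.72 × 10^-6) = 5.01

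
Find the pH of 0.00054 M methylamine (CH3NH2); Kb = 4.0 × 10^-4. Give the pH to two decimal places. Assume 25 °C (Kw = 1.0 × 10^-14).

CH3NH2 + H2O ⇌ CH3NH3+ + OH-
Kb = x²/(0.00054 − x) = 4.0 × 10^-4
x is not negligible relative to C₀; solve x² + 0.0004·x − 2.16e-07 = 0.
x = (−Kb + √(Kb² + 4·Kb·C₀))/2 = 3.06 × 10^-4 M
pOH = −log(3.06 × 10^-4) = 3.51; pH = 14.00 − 3.51 = 10.49

pH = 10.49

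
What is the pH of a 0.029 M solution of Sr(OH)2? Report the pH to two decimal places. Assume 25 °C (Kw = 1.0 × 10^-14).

Sr(OH)2 is a strong base (each formula unit releases 2 OH-); [OH-] = 0.058 M.
pOH = -log(0.058) = 1.24
pH = 14.00 - 1.24 = 12.76

pH = 12.76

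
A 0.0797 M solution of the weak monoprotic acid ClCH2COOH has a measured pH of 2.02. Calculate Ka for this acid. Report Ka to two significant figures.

[H+] = 10^(-2.02) = 9.55 × 10^-3 M
At equilibrium [HA] = 0.0797 − 9.55 × 10^-3 = 7.01 × 10^-2 M
Ka = [H+][A-]/[HA] = (9.55 × 10^-3)² / 7.01 × 10^-2 = 1.3 × 10^-3

Ka = 1.3 × 10^-3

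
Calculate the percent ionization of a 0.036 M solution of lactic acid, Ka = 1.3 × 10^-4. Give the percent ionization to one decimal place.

CH3CH(OH)COOH ⇌ CH3CH(OH)COO- + H+; let x = [H+] at equilibrium.
Ka = x²/(C₀ − x); solving the quadratic gives x = 2.10 × 10^-3 M.
% ionization = x/C₀ × 100% = 2.10 × 10^-3/0.036 × 100% = 5.8%

5.8%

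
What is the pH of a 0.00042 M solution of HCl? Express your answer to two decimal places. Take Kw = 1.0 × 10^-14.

pH = 3.38

HCl is a strong acid and dissociates completely, so [H+] = 0.00042 M.
pH = -log(0.00042) = 3.38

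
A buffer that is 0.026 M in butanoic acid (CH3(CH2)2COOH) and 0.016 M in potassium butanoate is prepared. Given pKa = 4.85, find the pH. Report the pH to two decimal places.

Using pH = pKa + log([base]/[acid]) with [base]/[acid] = 0.016/0.026:
pH = 4.85 + (-0.211) = 4.64

pH = 4.64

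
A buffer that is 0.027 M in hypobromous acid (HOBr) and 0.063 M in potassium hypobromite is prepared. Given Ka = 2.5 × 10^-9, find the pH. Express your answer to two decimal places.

pH = 8.97

pKa = −log(2.5 × 10^-9) = 8.602
Henderson–Hasselbalch: pH = pKa + log([OBr-]/[HOBr]) = 8.602 + log(0.063/0.027)
pH = 8.602 + (+0.368) = 8.97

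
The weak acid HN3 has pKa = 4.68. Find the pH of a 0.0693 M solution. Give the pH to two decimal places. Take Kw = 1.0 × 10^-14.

HN3 ⇌ N3- + H+
Ka = 10^(−4.68) = 2.09 × 10^-5
From the ICE table, Ka = [H+]²/(0.0693 − [H+]) = 2.09 × 10^-5.
Since Ka ≪ C₀, [H+] ≈ √(Ka·C₀) = 1.20 × 10^-3 M.
Check: 1.7% ionized — well under 5%, approximation valid.
pH = −log(1.20 × 10^-3) = 2.92

pH = 2.92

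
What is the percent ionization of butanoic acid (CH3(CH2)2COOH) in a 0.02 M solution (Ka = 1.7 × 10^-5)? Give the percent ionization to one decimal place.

2.9%

CH3(CH2)2COOH ⇌ CH3(CH2)2COO- + H+; let x = [H+] at equilibrium.
x ≈ √(Ka·C₀) = √(1.7 × 10^-5 × 0.02) = 5.83 × 10^-4 M
Fraction ionized = 5.83 × 10^-4 / 0.02 = 0.0291 → 2.9%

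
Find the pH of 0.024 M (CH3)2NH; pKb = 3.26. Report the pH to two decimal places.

pH = 11.53

(CH3)2NH + H2O ⇌ (CH3)2NH2+ + OH-
Kb = 10^(−3.26) = 5.50 × 10^-4
Kb = x²/(0.024 − x) = 5.50 × 10^-4
Here C₀/Kb ≈ 43.6, so the small-x approximation fails. Use the quadratic:
x = (−Kb + √(Kb² + 4·Kb·C₀))/2 = 3.37 × 10^-3 M
pOH = −log(3.37 × 10^-3) = 2.47; pH = 14.00 − 2.47 = 11.53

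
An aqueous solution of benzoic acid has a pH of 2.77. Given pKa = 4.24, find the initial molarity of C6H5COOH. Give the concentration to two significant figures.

[H+] = 10^(-2.77) = 1.70 × 10^-3 M = x
Ka = 10^(−4.24) = 5.75 × 10^-5
Ka = x²/(C₀ − x) ⇒ C₀ = x + x²/Ka
C₀ = 1.70 × 10^-3 + (1.70 × 10^-3)²/(5.75 × 10^-5) = 5.20 × 10^-2 M

C₀ = 5.2 × 10^-2 M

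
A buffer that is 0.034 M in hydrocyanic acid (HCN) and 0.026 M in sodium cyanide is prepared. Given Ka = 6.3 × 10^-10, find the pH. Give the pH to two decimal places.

pKa = −log(6.3 × 10^-10) = 9.201
Henderson–Hasselbalch: pH = pKa + log([CN-]/[HCN]) = 9.201 + log(0.026/0.034)
pH = 9.201 + (-0.117) = 9.08

pH = 9.08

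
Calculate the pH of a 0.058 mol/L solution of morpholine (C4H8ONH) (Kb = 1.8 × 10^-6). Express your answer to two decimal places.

pH = 10.51

C4H8ONH + H2O ⇌ C4H8ONH2+ + OH-
Kb = x²/(0.058 − x) = 1.8 × 10^-6
Assume x ≪ 0.058: x ≈ √(1.8 × 10^-6 × 0.058) = 3.23 × 10^-4 M
(x/C₀ = 0.56% < 5%, so the approximation holds.)
pOH = 3.49, so pH = 14.00 − pOH = 10.51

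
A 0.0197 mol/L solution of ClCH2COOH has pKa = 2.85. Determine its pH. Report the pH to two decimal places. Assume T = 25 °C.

ClCH2COOH ⇌ ClCH2COO- + H+
Ka = 10^(−2.85) = 1.41 × 10^-3
Let x = [H+] at equilibrium. Ka = x²/(0.0197 − x).
The 5% rule fails; solving x² + Ka·x − Ka·C₀ = 0 exactly:
x = (−Ka + √(Ka² + 4·Ka·C₀))/2 = 4.61 × 10^-3 M
pH = −log(4.61 × 10^-3) = 2.34

pH = 2.34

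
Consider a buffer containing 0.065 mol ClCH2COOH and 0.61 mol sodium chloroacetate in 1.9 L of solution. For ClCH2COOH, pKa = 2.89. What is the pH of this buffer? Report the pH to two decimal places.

pH = 3.86

Henderson–Hasselbalch: pH = pKa + log([ClCH2COO-]/[ClCH2COOH]) = 2.89 + log(0.61/0.065)
pH = 2.89 + (+0.972) = 3.86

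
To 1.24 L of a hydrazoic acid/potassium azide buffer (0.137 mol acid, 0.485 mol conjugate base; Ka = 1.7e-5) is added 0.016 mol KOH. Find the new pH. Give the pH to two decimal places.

pH = 5.39

After neutralization: n(HN3) = 0.121 mol, n(N3-) = 0.501 mol.
pKa = −log(1.7 × 10^-5) = 4.770
Henderson–Hasselbalch with mole ratio 0.501/0.121: pH = 4.770 + (+0.617)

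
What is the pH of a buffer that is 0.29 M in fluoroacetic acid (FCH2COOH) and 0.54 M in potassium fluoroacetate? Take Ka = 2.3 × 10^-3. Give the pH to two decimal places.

pKa = −log(2.3 × 10^-3) = 2.638
Henderson–Hasselbalch: pH = pKa + log([FCH2COO-]/[FCH2COOH]) = 2.638 + log(0.54/0.29)
pH = 2.638 + (+0.270) = 2.91

pH = 2.91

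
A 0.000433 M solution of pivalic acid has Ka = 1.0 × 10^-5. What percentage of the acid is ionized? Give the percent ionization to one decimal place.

14.1%

(CH3)3CCOOH ⇌ (CH3)3CCOO- + H+; let x = [H+] at equilibrium.
Ka = x²/(C₀ − x); solving the quadratic gives x = 6.10 × 10^-5 M.
% ionization = x/C₀ × 100% = 6.10 × 10^-5/0.000433 × 100% = 14.1%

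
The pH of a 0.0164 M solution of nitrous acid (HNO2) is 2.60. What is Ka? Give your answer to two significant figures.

Ka = 4.5 × 10^-4

[H+] = 10^(-2.60) = 2.51 × 10^-3 M
At equilibrium [HA] = 0.0164 − 2.51 × 10^-3 = 1.39 × 10^-2 M
Ka = [H+][A-]/[HA] = (2.51 × 10^-3)² / 1.39 × 10^-2 = 4.5 × 10^-4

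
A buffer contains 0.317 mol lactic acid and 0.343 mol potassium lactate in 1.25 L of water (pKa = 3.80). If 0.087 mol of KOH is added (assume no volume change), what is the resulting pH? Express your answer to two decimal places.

After neutralization: n(CH3CH(OH)COOH) = 0.23 mol, n(CH3CH(OH)COO-) = 0.43 mol.
pH = pKa + log([A⁻]/[HA]) = 3.80 + log(0.43/0.23) = 3.80 +0.272

pH = 4.07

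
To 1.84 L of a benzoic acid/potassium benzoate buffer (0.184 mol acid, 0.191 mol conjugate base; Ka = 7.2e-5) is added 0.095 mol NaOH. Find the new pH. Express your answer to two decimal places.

pH = 4.65

After neutralization: n(C6H5COOH) = 0.089 mol, n(C6H5COO-) = 0.286 mol.
pKa = −log(7.2 × 10^-5) = 4.143
pH = pKa + log(n_C6H5COO-/n_C6H5COOH) = 4.143 + log(0.286/0.089) = 4.143 + (+0.507)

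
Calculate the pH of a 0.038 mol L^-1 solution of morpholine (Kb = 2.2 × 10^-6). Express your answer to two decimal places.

pH = 10.46

C4H8ONH + H2O ⇌ C4H8ONH2+ + OH-
From the ICE table, Kb = x²/(0.038 − x) = 2.2 × 10^-6.
Neglecting x in the denominator: x = √(2.2 × 10^-6 × 0.038) = 2.89 × 10^-4 M
pOH = 3.54, so pH = 14.00 − pOH = 10.46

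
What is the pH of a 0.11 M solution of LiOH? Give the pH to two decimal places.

pH = 13.04

LiOH is a strong base; [OH-] = 0.11 M.
pOH = -log(0.11) = 0.96
pH = 14.00 - 0.96 = 13.04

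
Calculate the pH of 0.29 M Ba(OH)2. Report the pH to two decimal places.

pH = 13.76

Ba(OH)2 is a strong base (each formula unit releases 2 OH-); [OH-] = 0.58 M.
pOH = -log(0.58) = 0.24
pH = 14.00 - 0.24 = 13.76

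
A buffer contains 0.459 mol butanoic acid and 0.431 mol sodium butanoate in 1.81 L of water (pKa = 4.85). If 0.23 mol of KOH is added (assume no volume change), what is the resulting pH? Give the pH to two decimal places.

After neutralization: n(CH3(CH2)2COOH) = 0.229 mol, n(CH3(CH2)2COO-) = 0.661 mol.
pH = pKa + log(n_CH3(CH2)2COO-/n_CH3(CH2)2COOH) = 4.85 + log(0.661/0.229) = 4.85 + (+0.460)

pH = 5.31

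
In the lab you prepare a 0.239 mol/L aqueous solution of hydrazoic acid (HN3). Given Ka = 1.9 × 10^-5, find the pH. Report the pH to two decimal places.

HN3 ⇌ N3- + H+
From the ICE table, Ka = x²/(0.239 − x) = 1.9 × 10^-5.
Assume x ≪ 0.239: x ≈ √(1.9 × 10^-5 × 0.239) = 2.13 × 10^-3 M
(x/C₀ = 0.89% < 5%, so the approximation holds.)
pH = −log[H+] = −log(2.13 × 10^-3) = 2.67

pH = 2.67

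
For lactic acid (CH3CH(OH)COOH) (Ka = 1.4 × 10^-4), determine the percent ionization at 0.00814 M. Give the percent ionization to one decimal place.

12.3%

CH3CH(OH)COOH ⇌ CH3CH(OH)COO- + H+; let x = [H+] at equilibrium.
Solve x² + 0.00014x − 1.14e-06 = 0 → x = 1.00 × 10^-3 M
Fraction ionized = 1.00 × 10^-3 / 0.00814 = 0.1229 → 12.3%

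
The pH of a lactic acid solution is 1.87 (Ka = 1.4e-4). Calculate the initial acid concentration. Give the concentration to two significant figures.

C₀ = 1.3 M

[H+] = 10^(-1.87) = 1.35 × 10^-2 M = x
Ka = x²/(C₀ − x) ⇒ C₀ = x + x²/Ka
C₀ = 1.35 × 10^-2 + (1.35 × 10^-2)²/(1.4 × 10^-4) = 1.32 M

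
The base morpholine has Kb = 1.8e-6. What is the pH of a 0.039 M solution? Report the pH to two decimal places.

C4H8ONH + H2O ⇌ C4H8ONH2+ + OH-
Let x = [OH-] at equilibrium. Kb = x²/(0.039 − x).
Assume x ≪ 0.039: x ≈ √(1.8 × 10^-6 × 0.039) = 2.65 × 10^-4 M
(x/C₀ = 0.68% < 5%, so the approximation holds.)
pOH = 3.58, so pH = 14.00 − pOH = 10.42

pH = 10.42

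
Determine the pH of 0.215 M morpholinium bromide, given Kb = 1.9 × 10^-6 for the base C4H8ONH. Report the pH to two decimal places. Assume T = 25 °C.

pH = 4.47

C4H8ONH2+ is the conjugate acid of the weak base C4H8ONH.
Ka = Kw/Kb = 1.0×10^-14 / 1.9 × 10^-6 = 5.26 × 10^-9
Ka = [H+]²/(0.215 − [H+]) = 5.26 × 10^-9
Assume [H+] ≪ 0.215: [H+] ≈ √(5.26 × 10^-9 × 0.215) = 3.36 × 10^-5 M
pH = −log[H+] = −log(3.36 × 10^-5) = 4.47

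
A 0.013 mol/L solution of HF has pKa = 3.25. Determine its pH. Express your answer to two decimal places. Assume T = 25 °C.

pH = 2.61

HF ⇌ F- + H+
Ka = 10^(−3.25) = 5.62 × 10^-4
From the ICE table, Ka = [H+]²/(0.013 − [H+]) = 5.62 × 10^-4.
[H+] is not negligible relative to C₀; solve [H+]² + 0.000562·[H+] − 7.31e-06 = 0.
[H+] = [−0.000562 + √(0.000562² + 2.92e-05)]/2 = 2.44 × 10^-3 M
pH = −log[H+] = −log(2.44 × 10^-3) = 2.61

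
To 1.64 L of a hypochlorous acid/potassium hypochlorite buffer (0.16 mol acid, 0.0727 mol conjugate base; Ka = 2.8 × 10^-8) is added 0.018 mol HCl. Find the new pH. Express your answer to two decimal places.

pH = 7.04

Added H+ converts OCl- to HOCl: HOCl → 0.178 mol, OCl- → 0.0547 mol.
pKa = −log(2.8 × 10^-8) = 7.553
pH = pKa + log([A⁻]/[HA]) = 7.553 + log(0.0547/0.178) = 7.553 -0.512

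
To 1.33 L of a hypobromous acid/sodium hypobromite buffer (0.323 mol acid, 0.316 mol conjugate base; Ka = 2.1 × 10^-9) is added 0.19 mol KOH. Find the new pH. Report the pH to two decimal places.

After neutralization: n(HOBr) = 0.133 mol, n(OBr-) = 0.506 mol.
pKa = −log(2.1 × 10^-9) = 8.678
pH = pKa + log(n_OBr-/n_HOBr) = 8.678 + log(0.506/0.133) = 8.678 + (+0.580)

pH = 9.26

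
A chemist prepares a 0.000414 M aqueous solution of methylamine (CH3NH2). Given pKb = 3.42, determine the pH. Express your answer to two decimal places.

pH = 10.40

CH3NH2 + H2O ⇌ CH3NH3+ + OH-
Kb = 10^(−3.42) = 3.80 × 10^-4
From the ICE table, Kb = [OH-]²/(0.000414 − [OH-]) = 3.80 × 10^-4.
Here C₀/Kb ≈ 1.09, so the small-[OH-] approximation fails. Use the quadratic:
[OH-] = (−Kb + √(Kb² + 4·Kb·C₀))/2 = 2.50 × 10^-4 M
pOH = 3.60, so pH = 14.00 − pOH = 10.40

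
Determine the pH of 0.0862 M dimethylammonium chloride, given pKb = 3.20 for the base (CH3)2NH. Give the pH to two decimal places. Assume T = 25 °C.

pH = 5.93

(CH3)2NH2+ is the conjugate acid of the weak base (CH3)2NH.
Kb = 10^(−3.20) = 6.31 × 10^-4
Ka = Kw/Kb = 1.0×10^-14 / 6.31 × 10^-4 = 1.58 × 10^-11
Let x = [H+] at equilibrium. Ka = x²/(0.0862 − x).
Assume x ≪ 0.0862: x ≈ √(1.58 × 10^-11 × 0.0862) = 1.17 × 10^-6 M
pH = −log(1.17 × 10^-6) = 5.93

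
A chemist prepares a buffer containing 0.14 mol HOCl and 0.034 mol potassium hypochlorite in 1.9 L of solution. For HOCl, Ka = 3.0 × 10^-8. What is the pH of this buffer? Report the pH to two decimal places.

pH = 6.91

pKa = −log(3.0 × 10^-8) = 7.523
Using pH = pKa + log([base]/[acid]) with [base]/[acid] = 0.034/0.14:
pH = 7.523 + (-0.615) = 6.91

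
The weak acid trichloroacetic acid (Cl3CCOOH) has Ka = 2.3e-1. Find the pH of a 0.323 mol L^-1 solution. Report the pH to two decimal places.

pH = 0.74

Cl3CCOOH ⇌ Cl3CCOO- + H+
From the ICE table, Ka = x²/(0.323 − x) = 2.3 × 10^-1.
x is not negligible relative to C₀; solve x² + 0.23·x − 0.0743 = 0.
x = (−Ka + √(Ka² + 4·Ka·C₀))/2 = 1.81 × 10^-1 M
pH = −log(1.81 × 10^-1) = 0.74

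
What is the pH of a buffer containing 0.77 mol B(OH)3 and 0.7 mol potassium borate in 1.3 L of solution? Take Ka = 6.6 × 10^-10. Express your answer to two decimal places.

pH = 9.14

pKa = −log(6.6 × 10^-10) = 9.180
Henderson–Hasselbalch: pH = pKa + log([B(OH)4-]/[B(OH)3]) = 9.180 + log(0.7/0.77)
pH = 9.180 + (-0.041) = 9.14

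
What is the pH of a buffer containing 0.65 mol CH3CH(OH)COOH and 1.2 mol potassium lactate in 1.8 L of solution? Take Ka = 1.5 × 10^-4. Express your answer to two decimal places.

pKa = −log(1.5 × 10^-4) = 3.824
pH = pKa + log([A⁻]/[HA]) = 3.824 + log(1.2/0.65)
pH = 3.824 + (+0.266) = 4.09

pH = 4.09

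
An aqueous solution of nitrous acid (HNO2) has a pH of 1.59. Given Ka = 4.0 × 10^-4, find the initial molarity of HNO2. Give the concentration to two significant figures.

C₀ = 1.7 M

[H+] = 10^(-1.59) = 2.57 × 10^-2 M = x
Ka = x²/(C₀ − x) ⇒ C₀ = x + x²/Ka
C₀ = 2.57 × 10^-2 + (2.57 × 10^-2)²/(4.0 × 10^-4) = 1.68 M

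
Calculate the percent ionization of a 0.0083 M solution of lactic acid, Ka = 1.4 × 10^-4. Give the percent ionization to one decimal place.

CH3CH(OH)COOH ⇌ CH3CH(OH)COO- + H+; let x = [H+] at equilibrium.
Ka = x²/(C₀ − x); solving the quadratic gives x = 1.01 × 10^-3 M.
% ionization = x/C₀ × 100% = 1.01 × 10^-3/0.0083 × 100% = 12.2%

12.2%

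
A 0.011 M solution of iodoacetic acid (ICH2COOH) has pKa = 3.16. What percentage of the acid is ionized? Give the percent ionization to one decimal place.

22.1%

ICH2COOH ⇌ ICH2COO- + H+; let x = [H+] at equilibrium.
Ka = 10^(−3.16) = 6.92 × 10^-4
Solve x² + 0.000692x − 7.61e-06 = 0 → x = 2.43 × 10^-3 M
% ionization = x/C₀ × 100% = 2.43 × 10^-3/0.011 × 100% = 22.1%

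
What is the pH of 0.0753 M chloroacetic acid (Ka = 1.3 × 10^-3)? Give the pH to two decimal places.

ClCH2COOH ⇌ ClCH2COO- + H+
Ka = [H+]²/(0.0753 − [H+]) = 1.3 × 10^-3
[H+] is not negligible relative to C₀; solve [H+]² + 0.0013·[H+] − 9.79e-05 = 0.
[H+] = [−0.0013 + √(0.0013² + 0.000392)]/2 = 9.27 × 10^-3 M
pH = −log[H+] = −log(9.27 × 10^-3) = 2.03

pH = 2.03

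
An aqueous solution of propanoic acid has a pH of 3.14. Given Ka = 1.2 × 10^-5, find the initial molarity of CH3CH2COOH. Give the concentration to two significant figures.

C₀ = 4.4 × 10^-2 M

[H+] = 10^(-3.14) = 7.24 × 10^-4 M = x
Ka = x²/(C₀ − x) ⇒ C₀ = x + x²/Ka
C₀ = 7.24 × 10^-4 + (7.24 × 10^-4)²/(1.2 × 10^-5) = 4.44 × 10^-2 M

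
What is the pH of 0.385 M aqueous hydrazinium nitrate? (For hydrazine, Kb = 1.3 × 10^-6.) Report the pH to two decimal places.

pH = 4.26

N2H5+ is the conjugate acid of the weak base N2H4.
Ka = Kw/Kb = 1.0×10^-14 / 1.3 × 10^-6 = 7.69 × 10^-9
Ka = [H+]²/(0.385 − [H+]) = 7.69 × 10^-9
Assume [H+] ≪ 0.385: [H+] ≈ √(7.69 × 10^-9 × 0.385) = 5.44 × 10^-5 M
([H+]/C₀ = 0.014% < 5%, so the approximation holds.)
pH = −log[H+] = −log(5.44 × 10^-5) = 4.26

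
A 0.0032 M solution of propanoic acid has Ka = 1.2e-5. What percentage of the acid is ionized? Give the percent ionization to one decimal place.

5.9%

CH3CH2COOH ⇌ CH3CH2COO- + H+; let x = [H+] at equilibrium.
Solve x² + 1.2e-05x − 3.84e-08 = 0 → x = 1.90 × 10^-4 M
% ionization = x/C₀ × 100% = 1.90 × 10^-4/0.0032 × 100% = 5.9%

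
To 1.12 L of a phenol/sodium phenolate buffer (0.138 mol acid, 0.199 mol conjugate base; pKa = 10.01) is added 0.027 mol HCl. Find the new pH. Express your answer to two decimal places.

Added H+ converts C6H5O- to C6H5OH: C6H5OH → 0.165 mol, C6H5O- → 0.172 mol.
pH = pKa + log([A⁻]/[HA]) = 10.01 + log(0.172/0.165) = 10.01 +0.018

pH = 10.03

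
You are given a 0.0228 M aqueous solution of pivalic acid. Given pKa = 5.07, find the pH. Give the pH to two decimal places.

(CH3)3CCOOH ⇌ (CH3)3CCOO- + H+
Ka = 10^(−5.07) = 8.51 × 10^-6
Let x = [H+] at equilibrium. Ka = x²/(0.0228 − x).
Since Ka ≪ C₀, x ≈ √(Ka·C₀) = 4.40 × 10^-4 M.
pH = −log(4.40 × 10^-4) = 3.36

pH = 3.36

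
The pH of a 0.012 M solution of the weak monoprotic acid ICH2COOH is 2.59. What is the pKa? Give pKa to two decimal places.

[H+] = 10^(-2.59) = 2.57 × 10^-3 M
At equilibrium [HA] = 0.012 − 2.57 × 10^-3 = 9.43 × 10^-3 M
Ka = [H+][A-]/[HA] = (2.57 × 10^-3)² / 9.43 × 10^-3 = 7.00 × 10^-4
pKa = -log(7.00 × 10^-4) = 3.15

pKa = 3.15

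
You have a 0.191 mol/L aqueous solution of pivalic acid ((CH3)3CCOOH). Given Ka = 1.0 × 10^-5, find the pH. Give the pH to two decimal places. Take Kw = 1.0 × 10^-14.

(CH3)3CCOOH ⇌ (CH3)3CCOO- + H+
From the ICE table, Ka = [H+]²/(0.191 − [H+]) = 1.0 × 10^-5.
Assume [H+] ≪ 0.191: [H+] ≈ √(1.0 × 10^-5 × 0.191) = 1.38 × 10^-3 M
([H+]/C₀ = 0.72% < 5%, so the approximation holds.)
pH = −log[H+] = −log(1.38 × 10^-3) = 2.86

pH = 2.86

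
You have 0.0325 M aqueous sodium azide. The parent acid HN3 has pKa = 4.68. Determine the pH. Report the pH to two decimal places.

N3- is the conjugate base of the weak acid HN3.
Ka = 10^(−4.68) = 2.09 × 10^-5
Kb = Kw/Ka = 1.0×10^-14 / 2.09 × 10^-5 = 4.78 × 10^-10
Let x = [OH-] at equilibrium. Kb = x²/(0.0325 − x).
Since Kb ≪ C₀, x ≈ √(Kb·C₀) = 3.94 × 10^-6 M.
Check: 0.012% ionized — well under 5%, approximation valid.
pOH = 5.40, so pH = 14.00 − pOH = 8.60

pH = 8.60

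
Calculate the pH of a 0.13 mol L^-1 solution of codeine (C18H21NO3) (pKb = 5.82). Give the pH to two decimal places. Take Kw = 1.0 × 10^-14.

C18H21NO3 + H2O ⇌ C18H22NO3+ + OH-
Kb = 10^(−5.82) = 1.51 × 10^-6
From the ICE table, Kb = [OH-]²/(0.13 − [OH-]) = 1.51 × 10^-6.
Assume [OH-] ≪ 0.13: [OH-] ≈ √(1.51 × 10^-6 × 0.13) = 4.43 × 10^-4 M
pOH = −log(4.43 × 10^-4) = 3.35; pH = 14.00 − 3.35 = 10.65

pH = 10.65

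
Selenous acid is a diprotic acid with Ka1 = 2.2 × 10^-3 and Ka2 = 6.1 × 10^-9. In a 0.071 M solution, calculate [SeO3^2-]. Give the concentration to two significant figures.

6.1 × 10^-9 M

First ionization gives [H+] ≈ [HSeO3-] = 1.14 × 10^-2 M.
Second step: Ka2 = [H+][SeO3^2-]/[HSeO3-] ≈ [SeO3^2-] (since [H+] ≈ [HSeO3-]).
So [SeO3^2-] ≈ Ka2.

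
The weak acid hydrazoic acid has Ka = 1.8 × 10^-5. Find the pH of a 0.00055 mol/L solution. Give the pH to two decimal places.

pH = 4.04

HN3 ⇌ N3- + H+
From the ICE table, Ka = x²/(0.00055 − x) = 1.8 × 10^-5.
The 5% rule fails; solving x² + Ka·x − Ka·C₀ = 0 exactly:
x = (−Ka + √(Ka² + 4·Ka·C₀))/2 = 9.09 × 10^-5 M
pH = −log(9.09 × 10^-5) = 4.04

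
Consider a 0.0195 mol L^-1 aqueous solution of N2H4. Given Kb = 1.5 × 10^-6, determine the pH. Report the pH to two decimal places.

pH = 10.23

N2H4 + H2O ⇌ N2H5+ + OH-
Let x = [OH-] at equilibrium. Kb = x²/(0.0195 − x).
Neglecting x in the denominator: x = √(1.5 × 10^-6 × 0.0195) = 1.71 × 10^-4 M
pOH = 3.77, so pH = 14.00 − pOH = 10.23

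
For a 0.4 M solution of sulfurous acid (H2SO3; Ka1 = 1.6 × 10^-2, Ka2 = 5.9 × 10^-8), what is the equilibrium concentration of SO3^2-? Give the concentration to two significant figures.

First ionization gives [H+] ≈ [HSO3-] = 7.24 × 10^-2 M.
Second step: Ka2 = [H+][SO3^2-]/[HSO3-] ≈ [SO3^2-] (since [H+] ≈ [HSO3-]).
So [SO3^2-] ≈ Ka2.

5.9 × 10^-8 M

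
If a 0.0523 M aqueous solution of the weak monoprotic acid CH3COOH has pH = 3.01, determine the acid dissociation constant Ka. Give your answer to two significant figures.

[H+] = 10^(-3.01) = 9.77 × 10^-4 M
At equilibrium [HA] = 0.0523 − 9.77 × 10^-4 = 5.13 × 10^-2 M
Ka = [H+][A-]/[HA] = (9.77 × 10^-4)² / 5.13 × 10^-2 = 1.9 × 10^-5

Ka = 1.9 × 10^-5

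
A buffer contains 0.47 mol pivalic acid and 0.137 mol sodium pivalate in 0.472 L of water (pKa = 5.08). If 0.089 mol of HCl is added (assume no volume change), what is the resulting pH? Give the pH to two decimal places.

pH = 4.01

After neutralization: n((CH3)3CCOOH) = 0.559 mol, n((CH3)3CCOO-) = 0.048 mol.
pH = pKa + log(n_(CH3)3CCOO-/n_(CH3)3CCOOH) = 5.08 + log(0.048/0.559) = 5.08 + (-1.066)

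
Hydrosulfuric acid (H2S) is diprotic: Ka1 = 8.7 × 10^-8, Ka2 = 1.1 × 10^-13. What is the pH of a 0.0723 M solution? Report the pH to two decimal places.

pH = 4.10

Since Ka1 ≫ Ka2, the first ionization dominates [H+].
Ka1 = x²/(0.0723 − x) = 8.7 × 10^-8
x ≈ √(8.7 × 10^-8 × 0.0723) = 7.93 × 10^-5 M
pH = −log(7.93 × 10^-5) = 4.10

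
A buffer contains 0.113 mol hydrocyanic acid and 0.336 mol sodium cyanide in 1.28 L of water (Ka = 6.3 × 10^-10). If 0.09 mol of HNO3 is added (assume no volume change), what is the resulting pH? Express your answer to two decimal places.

After neutralization: n(HCN) = 0.203 mol, n(CN-) = 0.246 mol.
pKa = −log(6.3 × 10^-10) = 9.201
Henderson–Hasselbalch with mole ratio 0.246/0.203: pH = 9.201 + (+0.083)

pH = 9.28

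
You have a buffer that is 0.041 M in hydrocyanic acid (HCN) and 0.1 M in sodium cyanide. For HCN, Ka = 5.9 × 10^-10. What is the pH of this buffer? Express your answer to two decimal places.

pKa = −log(5.9 × 10^-10) = 9.229
Using pH = pKa + log([base]/[acid]) with [base]/[acid] = 0.1/0.041:
pH = 9.229 + (+0.387) = 9.62

pH = 9.62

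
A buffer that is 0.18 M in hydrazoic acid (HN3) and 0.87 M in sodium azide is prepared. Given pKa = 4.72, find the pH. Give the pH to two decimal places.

Henderson–Hasselbalch: pH = pKa + log([N3-]/[HN3]) = 4.72 + log(0.87/0.18)
pH = 4.72 + (+0.684) = 5.40

pH = 5.40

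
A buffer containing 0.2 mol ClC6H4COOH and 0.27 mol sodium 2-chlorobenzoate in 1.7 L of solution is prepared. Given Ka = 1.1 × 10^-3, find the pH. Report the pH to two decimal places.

pH = 3.09

pKa = −log(1.1 × 10^-3) = 2.959
Henderson–Hasselbalch: pH = pKa + log([ClC6H4COO-]/[ClC6H4COOH]) = 2.959 + log(0.27/0.2)
pH = 2.959 + (+0.130) = 3.09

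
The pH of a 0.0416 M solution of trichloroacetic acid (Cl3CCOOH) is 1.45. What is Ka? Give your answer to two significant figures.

Ka = 2.1 × 10^-1

[H+] = 10^(-1.45) = 3.55 × 10^-2 M
At equilibrium [HA] = 0.0416 − 3.55 × 10^-2 = 6.10 × 10^-3 M
Ka = [H+][A-]/[HA] = (3.55 × 10^-2)² / 6.10 × 10^-3 = 2.1 × 10^-1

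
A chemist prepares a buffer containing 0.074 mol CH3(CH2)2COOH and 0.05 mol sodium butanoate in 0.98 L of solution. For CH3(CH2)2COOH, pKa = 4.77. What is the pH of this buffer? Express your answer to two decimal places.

Henderson–Hasselbalch: pH = pKa + log([CH3(CH2)2COO-]/[CH3(CH2)2COOH]) = 4.77 + log(0.05/0.074)
pH = 4.77 + (-0.170) = 4.60

pH = 4.60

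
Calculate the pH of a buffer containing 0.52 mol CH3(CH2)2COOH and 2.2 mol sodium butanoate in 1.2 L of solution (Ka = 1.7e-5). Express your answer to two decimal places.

pH = 5.40

pKa = −log(1.7 × 10^-5) = 4.770
pH = pKa + log([A⁻]/[HA]) = 4.770 + log(2.2/0.52)
pH = 4.770 + (+0.626) = 5.40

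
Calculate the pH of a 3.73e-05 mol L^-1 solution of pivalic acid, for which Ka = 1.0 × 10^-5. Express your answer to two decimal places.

pH = 4.83

(CH3)3CCOOH ⇌ (CH3)3CCOO- + H+
Let x = [H+] at equilibrium. Ka = x²/(3.73e-05 − x).
The 5% rule fails; solving x² + Ka·x − Ka·C₀ = 0 exactly:
x = (−Ka + √(Ka² + 4·Ka·C₀))/2 = 1.49 × 10^-5 M
pH = −log[H+] = −log(1.49 × 10^-5) = 4.83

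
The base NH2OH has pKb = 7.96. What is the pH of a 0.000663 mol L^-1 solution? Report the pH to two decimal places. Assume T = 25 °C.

NH2OH + H2O ⇌ NH3OH+ + OH-
Kb = 10^(−7.96) = 1.10 × 10^-8
Kb = [OH-]²/(0.000663 − [OH-]) = 1.10 × 10^-8
Since Kb ≪ C₀, [OH-] ≈ √(Kb·C₀) = 2.70 × 10^-6 M.
([OH-]/C₀ = 0.41% < 5%, so the approximation holds.)
pOH = 5.57, so pH = 14.00 − pOH = 8.43

pH = 8.43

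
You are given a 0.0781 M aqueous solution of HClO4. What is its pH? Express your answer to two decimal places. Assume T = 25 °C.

pH = 1.11

HClO4 is a strong acid and dissociates completely, so [H+] = 0.0781 M.
pH = -log(0.0781) = 1.11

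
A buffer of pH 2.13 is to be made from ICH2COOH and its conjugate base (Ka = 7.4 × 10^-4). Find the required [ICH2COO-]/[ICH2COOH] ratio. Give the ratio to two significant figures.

ratio = 0.10

pKa = -log(7.4 × 10^-4) = 3.131
pH = pKa + log(r) ⇒ log(r) = 2.13 − 3.131 = -1.001
r = [ICH2COO-]/[ICH2COOH] = 10^(-1.001) = 0.0998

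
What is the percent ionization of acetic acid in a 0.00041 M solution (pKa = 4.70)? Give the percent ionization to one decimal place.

19.8%

CH3COOH ⇌ CH3COO- + H+; let x = [H+] at equilibrium.
Ka = 10^(−4.70) = 2.00 × 10^-5
Solve x² + 2e-05x − 8.2e-09 = 0 → x = 8.11 × 10^-5 M
Fraction ionized = 8.11 × 10^-5 / 0.00041 = 0.1978 → 19.8%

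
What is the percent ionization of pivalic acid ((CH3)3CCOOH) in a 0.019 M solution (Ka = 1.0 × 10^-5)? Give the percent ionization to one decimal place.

2.3%

(CH3)3CCOOH ⇌ (CH3)3CCOO- + H+; let x = [H+] at equilibrium.
x ≈ √(Ka·C₀) = √(1.0 × 10^-5 × 0.019) = 4.36 × 10^-4 M
Fraction ionized = 4.36 × 10^-4 / 0.019 = 0.0229 → 2.3%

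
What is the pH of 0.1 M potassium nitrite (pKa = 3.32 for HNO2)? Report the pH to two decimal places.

pH = 8.16

NO2- is the conjugate base of the weak acid HNO2.
Ka = 10^(−3.32) = 4.79 × 10^-4
Kb = Kw/Ka = 1.0×10^-14 / 4.79 × 10^-4 = 2.09 × 10^-11
From the ICE table, Kb = x²/(0.1 − x) = 2.09 × 10^-11.
Since Kb ≪ C₀, x ≈ √(Kb·C₀) = 1.45 × 10^-6 M.
pOH = −log(1.45 × 10^-6) = 5.84; pH = 14.00 − 5.84 = 8.16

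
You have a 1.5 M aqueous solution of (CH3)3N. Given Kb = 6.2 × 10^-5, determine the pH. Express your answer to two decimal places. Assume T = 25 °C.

pH = 11.98

(CH3)3N + H2O ⇌ (CH3)3NH+ + OH-
From the ICE table, Kb = [OH-]²/(1.5 − [OH-]) = 6.2 × 10^-5.
Since Kb ≪ C₀, [OH-] ≈ √(Kb·C₀) = 9.64 × 10^-3 M.
Check: 0.64% ionized — well under 5%, approximation valid.
pOH = −log(9.64 × 10^-3) = 2.02; pH = 14.00 − 2.02 = 11.98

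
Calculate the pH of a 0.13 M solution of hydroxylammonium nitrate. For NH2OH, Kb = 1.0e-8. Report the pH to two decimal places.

NH3OH+ is the conjugate acid of the weak base NH2OH.
Ka = Kw/Kb = 1.0×10^-14 / 1.0 × 10^-8 = 1.00 × 10^-6
From the ICE table, Ka = x²/(0.13 − x) = 1.00 × 10^-6.
Assume x ≪ 0.13: x ≈ √(1.00 × 10^-6 × 0.13) = 3.61 × 10^-4 M
pH = −log[H+] = −log(3.61 × 10^-4) = 3.44

pH = 3.44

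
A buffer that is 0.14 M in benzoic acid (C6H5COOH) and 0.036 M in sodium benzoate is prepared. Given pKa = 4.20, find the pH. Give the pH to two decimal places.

pH = 3.61

Using pH = pKa + log([base]/[acid]) with [base]/[acid] = 0.036/0.14:
pH = 4.20 + (-0.590) = 3.61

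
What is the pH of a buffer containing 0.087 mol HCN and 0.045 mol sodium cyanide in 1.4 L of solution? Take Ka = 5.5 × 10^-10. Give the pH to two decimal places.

pKa = −log(5.5 × 10^-10) = 9.260
Henderson–Hasselbalch: pH = pKa + log([CN-]/[HCN]) = 9.260 + log(0.045/0.087)
pH = 9.260 + (-0.286) = 8.97

pH = 8.97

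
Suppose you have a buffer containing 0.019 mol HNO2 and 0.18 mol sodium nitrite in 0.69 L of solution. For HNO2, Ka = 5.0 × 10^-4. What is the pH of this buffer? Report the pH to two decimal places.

pH = 4.28

pKa = −log(5.0 × 10^-4) = 3.301
pH = pKa + log([A⁻]/[HA]) = 3.301 + log(0.18/0.019)
pH = 3.301 + (+0.977) = 4.28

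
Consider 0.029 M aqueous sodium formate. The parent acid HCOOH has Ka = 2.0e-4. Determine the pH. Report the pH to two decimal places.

HCOO- is the conjugate base of the weak acid HCOOH.
Kb = Kw/Ka = 1.0×10^-14 / 2.0 × 10^-4 = 5.00 × 10^-11
From the ICE table, Kb = x²/(0.029 − x) = 5.00 × 10^-11.
Since Kb ≪ C₀, x ≈ √(Kb·C₀) = 1.20 × 10^-6 M.
(x/C₀ = 0.0042% < 5%, so the approximation holds.)
pOH = 5.92, so pH = 14.00 − pOH = 8.08

pH = 8.08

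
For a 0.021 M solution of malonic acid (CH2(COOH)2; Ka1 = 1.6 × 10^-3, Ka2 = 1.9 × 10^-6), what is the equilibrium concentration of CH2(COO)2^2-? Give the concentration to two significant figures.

1.9 × 10^-6 M

First ionization gives [H+] ≈ [CH2(COOH)COO-] = 5.05 × 10^-3 M.
Second step: Ka2 = [H+][CH2(COO)2^2-]/[CH2(COOH)COO-] ≈ [CH2(COO)2^2-] (since [H+] ≈ [CH2(COOH)COO-]).
So [CH2(COO)2^2-] ≈ Ka2.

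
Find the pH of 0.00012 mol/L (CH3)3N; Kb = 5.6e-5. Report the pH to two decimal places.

pH = 9.77

(CH3)3N + H2O ⇌ (CH3)3NH+ + OH-
From the ICE table, Kb = [OH-]²/(0.00012 − [OH-]) = 5.6 × 10^-5.
[OH-] is not negligible relative to C₀; solve [OH-]² + 5.6e-05·[OH-] − 6.72e-09 = 0.
[OH-] = [−5.6e-05 + √(5.6e-05² + 2.69e-08)]/2 = 5.86 × 10^-5 M
pOH = 4.23, so pH = 14.00 − pOH = 9.77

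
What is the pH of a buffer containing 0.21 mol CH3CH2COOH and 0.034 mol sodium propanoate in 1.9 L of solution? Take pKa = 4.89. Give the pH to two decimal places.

pH = pKa + log([A⁻]/[HA]) = 4.89 + log(0.034/0.21)
pH = 4.89 + (-0.791) = 4.10

pH = 4.10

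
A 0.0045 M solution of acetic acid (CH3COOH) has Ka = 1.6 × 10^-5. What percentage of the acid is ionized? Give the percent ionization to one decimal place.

CH3COOH ⇌ CH3COO- + H+; let x = [H+] at equilibrium.
Ka = x²/(C₀ − x); solving the quadratic gives x = 2.60 × 10^-4 M.
Fraction ionized = 2.60 × 10^-4 / 0.0045 = 0.0578 → 5.8%

5.8%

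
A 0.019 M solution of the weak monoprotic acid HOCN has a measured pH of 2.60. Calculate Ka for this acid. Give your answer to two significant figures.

[H+] = 10^(-2.60) = 2.51 × 10^-3 M
At equilibrium [HA] = 0.019 − 2.51 × 10^-3 = 1.65 × 10^-2 M
Ka = [H+][A-]/[HA] = (2.51 × 10^-3)² / 1.65 × 10^-2 = 3.8 × 10^-4

Ka = 3.8 × 10^-4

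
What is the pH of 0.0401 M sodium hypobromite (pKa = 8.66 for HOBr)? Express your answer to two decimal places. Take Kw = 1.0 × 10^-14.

pH = 10.63

OBr- is the conjugate base of the weak acid HOBr.
Ka = 10^(−8.66) = 2.19 × 10^-9
Kb = Kw/Ka = 1.0×10^-14 / 2.19 × 10^-9 = 4.57 × 10^-6
Kb = [OH-]²/(0.0401 − [OH-]) = 4.57 × 10^-6
Assume [OH-] ≪ 0.0401: [OH-] ≈ √(4.57 × 10^-6 × 0.0401) = 4.28 × 10^-4 M
([OH-]/C₀ = 1.1% < 5%, so the approximation holds.)
pOH = −log(4.28 × 10^-4) = 3.37; pH = 14.00 − 3.37 = 10.63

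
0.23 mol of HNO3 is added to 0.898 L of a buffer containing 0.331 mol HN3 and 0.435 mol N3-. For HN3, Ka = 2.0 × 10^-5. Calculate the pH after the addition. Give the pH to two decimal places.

pH = 4.26

After neutralization: n(HN3) = 0.561 mol, n(N3-) = 0.205 mol.
pKa = −log(2.0 × 10^-5) = 4.699
pH = pKa + log(n_N3-/n_HN3) = 4.699 + log(0.205/0.561) = 4.699 + (-0.437)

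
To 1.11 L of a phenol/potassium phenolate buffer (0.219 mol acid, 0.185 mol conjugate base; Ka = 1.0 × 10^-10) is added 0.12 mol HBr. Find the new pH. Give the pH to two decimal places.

Added H+ converts C6H5O- to C6H5OH: C6H5OH → 0.339 mol, C6H5O- → 0.065 mol.
pKa = −log(1.0 × 10^-10) = 10.000
Henderson–Hasselbalch with mole ratio 0.065/0.339: pH = 10.000 + (-0.717)

pH = 9.28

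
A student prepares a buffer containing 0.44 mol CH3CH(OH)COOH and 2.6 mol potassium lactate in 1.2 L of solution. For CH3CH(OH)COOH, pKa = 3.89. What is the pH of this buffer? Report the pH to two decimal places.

pH = 4.66

Using pH = pKa + log([base]/[acid]) with [base]/[acid] = 2.6/0.44:
pH = 3.89 + (+0.772) = 4.66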